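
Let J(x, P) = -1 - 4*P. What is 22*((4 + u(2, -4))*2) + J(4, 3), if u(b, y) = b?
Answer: 251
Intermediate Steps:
22*((4 + u(2, -4))*2) + J(4, 3) = 22*((4 + 2)*2) + (-1 - 4*3) = 22*(6*2) + (-1 - 12) = 22*12 - 13 = 264 - 13 = 251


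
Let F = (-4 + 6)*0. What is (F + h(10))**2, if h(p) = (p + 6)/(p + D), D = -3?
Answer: 256/49 ≈ 5.2245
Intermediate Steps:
h(p) = (6 + p)/(-3 + p) (h(p) = (p + 6)/(p - 3) = (6 + p)/(-3 + p))
F = 0 (F = 2*0 = 0)
(F + h(10))**2 = (0 + (6 + 10)/(-3 + 10))**2 = (0 + 16/7)**2 = (16/7)**2 = 256/49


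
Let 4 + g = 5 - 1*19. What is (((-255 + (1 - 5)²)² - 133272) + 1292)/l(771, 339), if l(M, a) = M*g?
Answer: 24953/4626 ≈ 5.3941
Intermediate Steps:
g = -18 (g = -4 + (5 - 1*19) = -4 + (5 - 19) = -4 - 14 = -18)
l(M, a) = -18*M (l(M, a) = M*(-18) = -18*M)
(((-255 + (1 - 5)²)² - 133272) + 1292)/l(771, 339) = (((-255 + (1 - 5)²)² - 133272) + 1292)/((-18*771)) = (((-255 + (-4)²)² - 133272) + 1292)/(-13878) = (((-255 + 16)² - 133272) + 1292)*(-1/13878) = (((-239)² - 133272) + 1292)*(-1/13878) = ((57121 - 133272) + 1292)*(-1/13878) = (-76151 + 1292)*(-1/13878) = -74859*(-1/13878) = 24953/4626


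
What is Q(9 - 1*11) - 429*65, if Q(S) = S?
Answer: -27887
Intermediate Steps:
Q(9 - 1*11) - 429*65 = (9 - 1*11) - 429*65 = (9 - 11) - 27885 = -2 - 27885 = -27887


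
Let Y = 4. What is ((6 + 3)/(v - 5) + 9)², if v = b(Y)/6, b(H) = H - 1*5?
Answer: 50625/961 ≈ 52.680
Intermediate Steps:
b(H) = -5 + H (b(H) = H - 5 = -5 + H)
v = -⅙ (v = (-5 + 4)/6 = -1*⅙ = -⅙ ≈ -0.16667)
((6 + 3)/(v - 5) + 9)² = ((6 + 3)/(-⅙ - 5) + 9)² = (9/(-31/6) + 9)² = (9*(-6/31) + 9)² = (-54/31 + 9)² = (225/31)² = 50625/961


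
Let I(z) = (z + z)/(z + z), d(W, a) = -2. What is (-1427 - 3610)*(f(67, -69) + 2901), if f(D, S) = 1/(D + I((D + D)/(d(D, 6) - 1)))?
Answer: -993643953/68 ≈ -1.4612e+7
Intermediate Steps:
I(z) = 1 (I(z) = (2*z)/((2*z)) = (2*z)*(1/(2*z)) = 1)
f(D, S) = 1/(1 + D) (f(D, S) = 1/(D + 1) = 1/(1 + D))
(-1427 - 3610)*(f(67, -69) + 2901) = (-1427 - 3610)*(1/(1 + 67) + 2901) = -5037*(1/68 + 2901) = -5037*197269/68 = -993643953/68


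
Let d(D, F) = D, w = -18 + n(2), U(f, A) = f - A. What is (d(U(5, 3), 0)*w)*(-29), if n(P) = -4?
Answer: 1276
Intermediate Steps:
w = -22 (w = -18 - 4 = -22)
(d(U(5, 3), 0)*w)*(-29) = ((5 - 1*3)*(-22))*(-29) = ((5 - 3)*(-22))*(-29) = (2*(-22))*(-29) = -44*(-29) = 1276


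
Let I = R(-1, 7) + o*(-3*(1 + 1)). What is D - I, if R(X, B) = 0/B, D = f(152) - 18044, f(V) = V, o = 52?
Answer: -17580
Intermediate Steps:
D = -17892 (D = 152 - 18044 = -17892)
R(X, B) = 0
I = -312 (I = 0 + 52*(-3*(1 + 1)) = 0 + 52*(-3*2) = 0 + 52*(-6) = 0 - 312 = -312)
D - I = -17892 - 1*(-312) = -17892 + 312 = -17580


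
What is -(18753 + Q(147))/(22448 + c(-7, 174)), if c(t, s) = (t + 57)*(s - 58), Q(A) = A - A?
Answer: -6251/9416 ≈ -0.66387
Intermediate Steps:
Q(A) = 0
c(t, s) = (-58 + s)*(57 + t) (c(t, s) = (57 + t)*(-58 + s) = (-58 + s)*(57 + t))
-(18753 + Q(147))/(22448 + c(-7, 174)) = -(18753 + 0)/(22448 + (-3306 - 58*(-7) + 57*174 + 174*(-7))) = -18753/(22448 + (-3306 + 406 + 9918 - 1218)) = -18753/(22448 + 5800) = -18753/28248 = -1*6251/9416 = -6251/9416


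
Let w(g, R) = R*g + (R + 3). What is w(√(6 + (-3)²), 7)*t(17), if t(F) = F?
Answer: 170 + 119*√15 ≈ 630.88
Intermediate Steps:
w(g, R) = 3 + R + R*g (w(g, R) = R*g + (3 + R) = 3 + R + R*g)
w(√(6 + (-3)²), 7)*t(17) = (3 + 7 + 7*√(6 + (-3)²))*17 = (3 + 7 + 7*√(6 + 9))*17 = (3 + 7 + 7*√15)*17 = (10 + 7*√15)*17 = 170 + 119*√15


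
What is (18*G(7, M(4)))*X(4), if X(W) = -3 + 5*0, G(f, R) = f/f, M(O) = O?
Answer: -54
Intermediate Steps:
G(f, R) = 1
X(W) = -3 (X(W) = -3 + 0 = -3)
(18*G(7, M(4)))*X(4) = (18*1)*(-3) = 18*(-3) = -54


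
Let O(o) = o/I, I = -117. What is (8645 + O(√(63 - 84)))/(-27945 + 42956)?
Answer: 8645/15011 - I*√21/1756287 ≈ 0.57591 - 2.6092e-6*I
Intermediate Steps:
O(o) = -o/117 (O(o) = o/(-117) = o*(-1/117) = -o/117)
(8645 + O(√(63 - 84)))/(-27945 + 42956) = (8645 - √(63 - 84)/117)/(-27945 + 42956) = (8645 - I*√21/117)/15011 = (8645 - I*√21/117)*(1/15011) = 8645/15011 - I*√21/1756287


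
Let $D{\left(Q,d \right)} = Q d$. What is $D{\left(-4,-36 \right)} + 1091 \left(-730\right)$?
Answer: $-796286$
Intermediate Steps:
$D{\left(-4,-36 \right)} + 1091 \left(-730\right) = \left(-4\right) \left(-36\right) + 1091 \left(-730\right) = 144 - 796430 = -796286$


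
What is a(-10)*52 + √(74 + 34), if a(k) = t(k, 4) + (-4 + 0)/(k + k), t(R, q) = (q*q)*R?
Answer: -41548/5 + 6*√3 ≈ -8299.2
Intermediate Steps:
t(R, q) = R*q² (t(R, q) = q²*R = R*q²)
a(k) = -2/k + 16*k (a(k) = k*4² + (-4 + 0)/(k + k) = k*16 - 4*1/(2*k) = 16*k - 2/k = -2/k + 16*k)
a(-10)*52 + √(74 + 34) = (-2/(-10) + 16*(-10))*52 + √(74 + 34) = (-2*(-⅒) - 160)*52 + √108 = (⅕ - 160)*52 + 6*√3 = -799/5*52 + 6*√3 = -41548/5 + 6*√3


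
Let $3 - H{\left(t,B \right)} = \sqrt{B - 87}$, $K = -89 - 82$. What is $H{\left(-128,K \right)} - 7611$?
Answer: $-7608 - i \sqrt{258} \approx -7608.0 - 16.062 i$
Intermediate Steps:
$K = -171$ ($K = -89 - 82 = -171$)
$H{\left(t,B \right)} = 3 - \sqrt{-87 + B}$ ($H{\left(t,B \right)} = 3 - \sqrt{B - 87} = 3 - \sqrt{-87 + B}$)
$H{\left(-128,K \right)} - 7611 = \left(3 - \sqrt{-87 - 171}\right) - 7611 = \left(3 - \sqrt{-258}\right) - 7611 = \left(3 - i \sqrt{258}\right) - 7611 = -7608 - i \sqrt{258}$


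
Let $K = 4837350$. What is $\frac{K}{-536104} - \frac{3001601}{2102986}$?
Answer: $- \frac{2945512407401}{281854801636} \approx -10.45$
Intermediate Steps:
$\frac{K}{-536104} - \frac{3001601}{2102986} = \frac{4837350}{-536104} - \frac{3001601}{2102986} = 4837350 \left(- \frac{1}{536104}\right) - \frac{3001601}{2102986} = - \frac{2418675}{268052} - \frac{3001601}{2102986} = - \frac{2945512407401}{281854801636}$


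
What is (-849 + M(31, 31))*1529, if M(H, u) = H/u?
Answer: -1296592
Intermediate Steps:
(-849 + M(31, 31))*1529 = (-849 + 31/31)*1529 = (-849 + 31*(1/31))*1529 = (-849 + 1)*1529 = -848*1529 = -1296592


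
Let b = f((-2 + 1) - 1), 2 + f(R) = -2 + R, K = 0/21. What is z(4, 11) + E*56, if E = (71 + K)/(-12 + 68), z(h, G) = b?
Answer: 65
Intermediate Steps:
K = 0 (K = 0*(1/21) = 0)
f(R) = -4 + R (f(R) = -2 + (-2 + R) = -4 + R)
b = -6 (b = -4 + ((-2 + 1) - 1) = -4 + (-1 - 1) = -4 - 2 = -6)
z(h, G) = -6
E = 71/56 (E = (71 + 0)/(-12 + 68) = 71/56 ≈ 1.2679)
z(4, 11) + E*56 = -6 + (71/56)*56 = -6 + 71 = 65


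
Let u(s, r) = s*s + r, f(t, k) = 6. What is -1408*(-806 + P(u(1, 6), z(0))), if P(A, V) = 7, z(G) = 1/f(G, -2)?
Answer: 1124992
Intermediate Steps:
u(s, r) = r + s² (u(s, r) = s² + r = r + s²)
z(G) = ⅙ (z(G) = 1/6 = ⅙)
-1408*(-806 + P(u(1, 6), z(0))) = -1408*(-806 + 7) = -1408*(-799) = 1124992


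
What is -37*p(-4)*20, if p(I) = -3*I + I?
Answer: -5920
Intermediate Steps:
p(I) = -2*I
-37*p(-4)*20 = -(-74)*(-4)*20 = -37*8*20 = -296*20 = -5920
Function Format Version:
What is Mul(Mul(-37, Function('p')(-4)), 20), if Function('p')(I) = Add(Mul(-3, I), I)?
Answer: -5920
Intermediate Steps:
Function('p')(I) = Mul(-2, I)
Mul(Mul(-37, Function('p')(-4)), 20) = Mul(Mul(-37, Mul(-2, -4)), 20) = Mul(Mul(-37, 8), 20) = Mul(-296, 20) = -5920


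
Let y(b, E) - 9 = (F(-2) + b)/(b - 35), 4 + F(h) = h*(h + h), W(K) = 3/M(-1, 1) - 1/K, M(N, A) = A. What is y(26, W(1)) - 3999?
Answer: -11980/3 ≈ -3993.3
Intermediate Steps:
W(K) = 3 - 1/K (W(K) = 3/1 - 1/K = 3*1 - 1/K = 3 - 1/K)
F(h) = -4 + 2*h² (F(h) = -4 + h*(h + h) = -4 + h*(2*h) = -4 + 2*h²)
y(b, E) = 9 + (4 + b)/(-35 + b) (y(b, E) = 9 + ((-4 + 2*(-2)²) + b)/(b - 35) = 9 + ((-4 + 2*4) + b)/(-35 + b) = 9 + ((-4 + 8) + b)/(-35 + b) = 9 + (4 + b)/(-35 + b))
y(26, W(1)) - 3999 = (-311 + 10*26)/(-35 + 26) - 3999 = (-311 + 260)/(-9) - 3999 = -⅑*(-51) - 3999 = 17/3 - 3999 = -11980/3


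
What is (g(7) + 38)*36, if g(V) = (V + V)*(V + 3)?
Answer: 6408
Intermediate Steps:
g(V) = 2*V*(3 + V) (g(V) = (2*V)*(3 + V) = 2*V*(3 + V))
(g(7) + 38)*36 = (2*7*(3 + 7) + 38)*36 = (2*7*10 + 38)*36 = (140 + 38)*36 = 178*36 = 6408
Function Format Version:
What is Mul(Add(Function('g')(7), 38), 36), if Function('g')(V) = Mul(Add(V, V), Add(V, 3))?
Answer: 6408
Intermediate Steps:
Function('g')(V) = Mul(2, V, Add(3, V)) (Function('g')(V) = Mul(Mul(2, V), Add(3, V)) = Mul(2, V, Add(3, V)))
Mul(Add(Function('g')(7), 38), 36) = Mul(Add(Mul(2, 7, Add(3, 7)), 38), 36) = Mul(Add(Mul(2, 7, 10), 38), 36) = Mul(Add(140, 38), 36) = Mul(178, 36) = 6408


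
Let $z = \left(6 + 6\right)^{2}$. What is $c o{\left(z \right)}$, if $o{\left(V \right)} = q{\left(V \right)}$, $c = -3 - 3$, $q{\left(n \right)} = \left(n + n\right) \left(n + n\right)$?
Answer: $-497664$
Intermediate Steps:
$q{\left(n \right)} = 4 n^{2}$ ($q{\left(n \right)} = 2 n 2 n = 4 n^{2}$)
$c = -6$
$z = 144$ ($z = 12^{2} = 144$)
$o{\left(V \right)} = 4 V^{2}$
$c o{\left(z \right)} = - 6 \cdot 4 \cdot 144^{2} = - 6 \cdot 4 \cdot 20736 = \left(-6\right) 82944 = -497664$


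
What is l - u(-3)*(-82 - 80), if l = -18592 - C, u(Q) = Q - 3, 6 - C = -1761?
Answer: -21331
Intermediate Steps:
C = 1767 (C = 6 - 1*(-1761) = 6 + 1761 = 1767)
u(Q) = -3 + Q
l = -20359 (l = -18592 - 1*1767 = -18592 - 1767 = -20359)
l - u(-3)*(-82 - 80) = -20359 - (-3 - 3)*(-82 - 80) = -20359 - (-6)*(-162) = -20359 - 1*972 = -20359 - 972 = -21331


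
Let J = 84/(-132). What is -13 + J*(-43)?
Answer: 158/11 ≈ 14.364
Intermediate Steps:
J = -7/11 (J = 84*(-1/132) = -7/11 ≈ -0.63636)
-13 + J*(-43) = -13 - 7/11*(-43) = -13 + 301/11 = 158/11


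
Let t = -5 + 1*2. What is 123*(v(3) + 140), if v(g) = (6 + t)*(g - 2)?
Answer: 17589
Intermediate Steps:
t = -3 (t = -5 + 2 = -3)
v(g) = -6 + 3*g (v(g) = (6 - 3)*(g - 2) = 3*(-2 + g) = -6 + 3*g)
123*(v(3) + 140) = 123*((-6 + 3*3) + 140) = 123*((-6 + 9) + 140) = 123*(3 + 140) = 123*143 = 17589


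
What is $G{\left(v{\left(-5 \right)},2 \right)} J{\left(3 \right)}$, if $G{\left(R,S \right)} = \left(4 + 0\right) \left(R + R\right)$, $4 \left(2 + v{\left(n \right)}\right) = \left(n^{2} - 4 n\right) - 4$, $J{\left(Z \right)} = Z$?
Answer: $198$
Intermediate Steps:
$v{\left(n \right)} = -3 - n + \frac{n^{2}}{4}$ ($v{\left(n \right)} = -2 + \frac{\left(n^{2} - 4 n\right) - 4}{4} = -2 + \frac{-4 + n^{2} - 4 n}{4} = -2 - \left(1 + n - \frac{n^{2}}{4}\right) = -3 - n + \frac{n^{2}}{4}$)
$G{\left(R,S \right)} = 8 R$ ($G{\left(R,S \right)} = 4 \cdot 2 R = 8 R$)
$G{\left(v{\left(-5 \right)},2 \right)} J{\left(3 \right)} = 8 \left(-3 - -5 + \frac{\left(-5\right)^{2}}{4}\right) 3 = 8 \left(-3 + 5 + \frac{1}{4} \cdot 25\right) 3 = 8 \left(-3 + 5 + \frac{25}{4}\right) 3 = 8 \cdot \frac{33}{4} \cdot 3 = 66 \cdot 3 = 198$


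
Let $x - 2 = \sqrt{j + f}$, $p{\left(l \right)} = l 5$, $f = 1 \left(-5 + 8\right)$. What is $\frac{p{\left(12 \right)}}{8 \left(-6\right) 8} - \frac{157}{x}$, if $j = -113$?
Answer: $\frac{- 5 \sqrt{110} + 5034 i}{32 \left(\sqrt{110} - 2 i\right)} \approx -2.9106 + 14.444 i$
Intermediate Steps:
$f = 3$ ($f = 1 \cdot 3 = 3$)
$p{\left(l \right)} = 5 l$
$x = 2 + i \sqrt{110}$ ($x = 2 + \sqrt{-113 + 3} = 2 + \sqrt{-110} = 2 + i \sqrt{110} \approx 2.0 + 10.488 i$)
$\frac{p{\left(12 \right)}}{8 \left(-6\right) 8} - \frac{157}{x} = \frac{5 \cdot 12}{8 \left(-6\right) 8} - \frac{157}{2 + i \sqrt{110}} = \frac{60}{\left(-48\right) 8} - \frac{157}{2 + i \sqrt{110}} = \frac{60}{-384} - \frac{157}{2 + i \sqrt{110}} = 60 \left(- \frac{1}{384}\right) - \frac{157}{2 + i \sqrt{110}} = - \frac{5}{32} - \frac{157}{2 + i \sqrt{110}}$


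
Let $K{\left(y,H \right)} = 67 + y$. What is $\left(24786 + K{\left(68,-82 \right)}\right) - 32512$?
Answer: $-7591$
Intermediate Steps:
$\left(24786 + K{\left(68,-82 \right)}\right) - 32512 = \left(24786 + \left(67 + 68\right)\right) - 32512 = \left(24786 + 135\right) - 32512 = 24921 - 32512 = -7591$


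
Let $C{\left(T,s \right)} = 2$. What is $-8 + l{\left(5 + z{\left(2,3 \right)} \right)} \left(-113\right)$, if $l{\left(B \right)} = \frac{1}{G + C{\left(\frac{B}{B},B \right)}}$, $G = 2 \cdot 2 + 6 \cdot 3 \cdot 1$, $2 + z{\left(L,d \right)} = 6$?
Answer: $- \frac{305}{24} \approx -12.708$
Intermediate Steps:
$z{\left(L,d \right)} = 4$ ($z{\left(L,d \right)} = -2 + 6 = 4$)
$G = 22$ ($G = 4 + 18 \cdot 1 = 4 + 18 = 22$)
$l{\left(B \right)} = \frac{1}{24}$ ($l{\left(B \right)} = \frac{1}{22 + 2} = \frac{1}{24}$)
$-8 + l{\left(5 + z{\left(2,3 \right)} \right)} \left(-113\right) = -8 + \frac{1}{24} \left(-113\right) = -8 - \frac{113}{24} = - \frac{305}{24}$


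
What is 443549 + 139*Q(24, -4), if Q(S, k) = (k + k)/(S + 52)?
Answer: 8427153/19 ≈ 4.4353e+5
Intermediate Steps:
Q(S, k) = 2*k/(52 + S) (Q(S, k) = (2*k)/(52 + S) = 2*k/(52 + S))
443549 + 139*Q(24, -4) = 443549 + 139*(2*(-4)/(52 + 24)) = 443549 + 139*(2*(-4)/76) = 443549 + 139*(2*(-4)*(1/76)) = 443549 + 139*(-2/19) = 443549 - 278/19 = 8427153/19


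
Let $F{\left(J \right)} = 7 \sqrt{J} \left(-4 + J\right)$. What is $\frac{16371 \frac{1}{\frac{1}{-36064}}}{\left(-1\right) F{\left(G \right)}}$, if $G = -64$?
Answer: $155043 i \approx 1.5504 \cdot 10^{5} i$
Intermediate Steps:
$F{\left(J \right)} = 7 \sqrt{J} \left(-4 + J\right)$
$\frac{16371 \frac{1}{\frac{1}{-36064}}}{\left(-1\right) F{\left(G \right)}} = \frac{16371 \frac{1}{\frac{1}{-36064}}}{\left(-1\right) 7 \sqrt{-64} \left(-4 - 64\right)} = \frac{16371 \frac{1}{- \frac{1}{36064}}}{\left(-1\right) 7 \cdot 8 i \left(-68\right)} = \frac{16371 \left(-36064\right)}{\left(-1\right) \left(- 3808 i\right)} = - \frac{590403744}{3808 i} = - 590403744 \left(- \frac{i}{3808}\right) = 155043 i$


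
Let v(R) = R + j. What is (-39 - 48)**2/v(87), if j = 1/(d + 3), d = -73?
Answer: 529830/6089 ≈ 87.014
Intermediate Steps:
j = -1/70 (j = 1/(-73 + 3) = 1/(-70) = -1/70 ≈ -0.014286)
v(R) = -1/70 + R (v(R) = R - 1/70 = -1/70 + R)
(-39 - 48)**2/v(87) = (-39 - 48)**2/(-1/70 + 87) = (-87)**2/(6089/70) = 7569*(70/6089) = 529830/6089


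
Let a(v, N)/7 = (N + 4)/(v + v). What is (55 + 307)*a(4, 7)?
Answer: 13937/4 ≈ 3484.3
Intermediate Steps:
a(v, N) = 7*(4 + N)/(2*v) (a(v, N) = 7*((N + 4)/(v + v)) = 7*((4 + N)/((2*v))) = 7*((4 + N)*(1/(2*v))) = 7*((4 + N)/(2*v)) = 7*(4 + N)/(2*v))
(55 + 307)*a(4, 7) = (55 + 307)*((7/2)*(4 + 7)/4) = 362*((7/2)*(¼)*11) = 362*(77/8) = 13937/4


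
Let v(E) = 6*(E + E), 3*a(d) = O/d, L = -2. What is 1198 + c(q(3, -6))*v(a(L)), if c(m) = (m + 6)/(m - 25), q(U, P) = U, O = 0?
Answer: 1198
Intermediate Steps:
c(m) = (6 + m)/(-25 + m)
a(d) = 0 (a(d) = (0/d)/3 = (⅓)*0 = 0)
v(E) = 12*E (v(E) = 6*(2*E) = 12*E)
1198 + c(q(3, -6))*v(a(L)) = 1198 + ((6 + 3)/(-25 + 3))*(12*0) = 1198 + (9/(-22))*0 = 1198 - 1/22*9*0 = 1198 - 9/22*0 = 1198 + 0 = 1198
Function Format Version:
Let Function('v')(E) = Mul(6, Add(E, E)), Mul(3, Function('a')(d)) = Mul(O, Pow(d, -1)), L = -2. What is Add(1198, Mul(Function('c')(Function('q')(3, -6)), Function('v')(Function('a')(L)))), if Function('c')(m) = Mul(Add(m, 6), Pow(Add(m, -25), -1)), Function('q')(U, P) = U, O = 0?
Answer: 1198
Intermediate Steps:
Function('c')(m) = Mul(Pow(Add(-25, m), -1), Add(6, m)) (Function('c')(m) = Mul(Add(6, m), Pow(Add(-25, m), -1)) = Mul(Pow(Add(-25, m), -1), Add(6, m)))
Function('a')(d) = 0 (Function('a')(d) = Mul(Rational(1, 3), Mul(0, Pow(d, -1))) = Mul(Rational(1, 3), 0) = 0)
Function('v')(E) = Mul(12, E) (Function('v')(E) = Mul(6, Mul(2, E)) = Mul(12, E))
Add(1198, Mul(Function('c')(Function('q')(3, -6)), Function('v')(Function('a')(L)))) = Add(1198, Mul(Mul(Pow(Add(-25, 3), -1), Add(6, 3)), Mul(12, 0))) = Add(1198, Mul(Mul(Pow(-22, -1), 9), 0)) = Add(1198, Mul(Mul(Rational(-1, 22), 9), 0)) = Add(1198, Mul(Rational(-9, 22), 0)) = Add(1198, 0) = 1198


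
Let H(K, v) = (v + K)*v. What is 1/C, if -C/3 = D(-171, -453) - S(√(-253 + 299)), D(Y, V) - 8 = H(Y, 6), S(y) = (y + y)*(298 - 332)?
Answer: 491/1127430 + 17*√46/563715 ≈ 0.00064004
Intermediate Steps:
H(K, v) = v*(K + v) (H(K, v) = (K + v)*v = v*(K + v))
S(y) = -68*y (S(y) = (2*y)*(-34) = -68*y)
D(Y, V) = 44 + 6*Y (D(Y, V) = 8 + 6*(Y + 6) = 8 + 6*(6 + Y) = 8 + (36 + 6*Y) = 44 + 6*Y)
C = 2946 - 204*√46 (C = -3*((44 + 6*(-171)) - (-68)*√(-253 + 299)) = -3*((44 - 1026) - (-68)*√46) = -3*(-982 + 68*√46) = 2946 - 204*√46 ≈ 1562.4)
1/C = 1/(2946 - 204*√46)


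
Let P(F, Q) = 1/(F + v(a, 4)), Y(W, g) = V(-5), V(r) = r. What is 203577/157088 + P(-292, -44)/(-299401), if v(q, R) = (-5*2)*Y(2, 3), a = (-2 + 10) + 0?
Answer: 7375090121161/5690908818848 ≈ 1.2959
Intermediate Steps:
a = 8 (a = 8 + 0 = 8)
Y(W, g) = -5
v(q, R) = 50 (v(q, R) = -5*2*(-5) = -10*(-5) = 50)
P(F, Q) = 1/(50 + F) (P(F, Q) = 1/(F + 50) = 1/(50 + F))
203577/157088 + P(-292, -44)/(-299401) = 203577/157088 + 1/((50 - 292)*(-299401)) = 203577*(1/157088) - 1/299401/(-242) = 203577/157088 - 1/242*(-1/299401) = 203577/157088 + 1/72455042 = 7375090121161/5690908818848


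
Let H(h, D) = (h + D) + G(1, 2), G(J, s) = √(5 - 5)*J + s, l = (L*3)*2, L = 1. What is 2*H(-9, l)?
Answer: -2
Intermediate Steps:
l = 6 (l = (1*3)*2 = 3*2 = 6)
G(J, s) = s (G(J, s) = √0*J + s = 0*J + s = 0 + s = s)
H(h, D) = 2 + D + h (H(h, D) = (h + D) + 2 = (D + h) + 2 = 2 + D + h)
2*H(-9, l) = 2*(2 + 6 - 9) = 2*(-1) = -2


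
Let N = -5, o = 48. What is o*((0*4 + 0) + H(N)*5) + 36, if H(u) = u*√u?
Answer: 36 - 1200*I*√5 ≈ 36.0 - 2683.3*I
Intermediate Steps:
H(u) = u^(3/2)
o*((0*4 + 0) + H(N)*5) + 36 = 48*((0*4 + 0) + (-5)^(3/2)*5) + 36 = 48*((0 + 0) - 5*I*√5*5) + 36 = 48*(0 - 25*I*√5) + 36 = 48*(-25*I*√5) + 36 = -1200*I*√5 + 36 = 36 - 1200*I*√5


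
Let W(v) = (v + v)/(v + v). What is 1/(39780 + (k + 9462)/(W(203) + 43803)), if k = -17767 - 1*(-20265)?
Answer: 10951/435633770 ≈ 2.5138e-5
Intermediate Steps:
k = 2498 (k = -17767 + 20265 = 2498)
W(v) = 1 (W(v) = (2*v)/((2*v)) = (2*v)*(1/(2*v)) = 1)
1/(39780 + (k + 9462)/(W(203) + 43803)) = 1/(39780 + (2498 + 9462)/(1 + 43803)) = 1/(39780 + 11960/43804) = 1/(39780 + 11960*(1/43804)) = 1/(39780 + 2990/10951) = 1/(435633770/10951) = 10951/435633770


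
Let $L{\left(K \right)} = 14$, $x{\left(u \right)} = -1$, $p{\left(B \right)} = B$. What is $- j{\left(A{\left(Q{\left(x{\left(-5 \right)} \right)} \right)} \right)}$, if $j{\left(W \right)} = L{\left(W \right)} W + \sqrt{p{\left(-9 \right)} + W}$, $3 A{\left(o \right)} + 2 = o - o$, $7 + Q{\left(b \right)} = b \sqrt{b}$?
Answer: $\frac{28}{3} - \frac{i \sqrt{87}}{3} \approx 9.3333 - 3.1091 i$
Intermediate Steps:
$Q{\left(b \right)} = -7 + b^{\frac{3}{2}}$ ($Q{\left(b \right)} = -7 + b \sqrt{b} = -7 + b^{\frac{3}{2}}$)
$A{\left(o \right)} = - \frac{2}{3}$ ($A{\left(o \right)} = - \frac{2}{3} + \frac{o - o}{3} = - \frac{2}{3} + \frac{1}{3} \cdot 0 = - \frac{2}{3} + 0 = - \frac{2}{3}$)
$j{\left(W \right)} = \sqrt{-9 + W} + 14 W$ ($j{\left(W \right)} = 14 W + \sqrt{-9 + W} = \sqrt{-9 + W} + 14 W$)
$- j{\left(A{\left(Q{\left(x{\left(-5 \right)} \right)} \right)} \right)} = - (\sqrt{-9 - \frac{2}{3}} + 14 \left(- \frac{2}{3}\right)) = - (\sqrt{- \frac{29}{3}} - \frac{28}{3}) = - (\frac{i \sqrt{87}}{3} - \frac{28}{3}) = - (- \frac{28}{3} + \frac{i \sqrt{87}}{3}) = \frac{28}{3} - \frac{i \sqrt{87}}{3}$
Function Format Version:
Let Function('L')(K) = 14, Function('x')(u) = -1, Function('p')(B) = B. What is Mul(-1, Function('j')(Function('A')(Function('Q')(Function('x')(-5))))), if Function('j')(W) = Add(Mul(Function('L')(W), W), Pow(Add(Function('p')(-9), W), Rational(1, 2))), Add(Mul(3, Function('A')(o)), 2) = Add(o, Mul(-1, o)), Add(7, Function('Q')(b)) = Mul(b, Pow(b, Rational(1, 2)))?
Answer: Add(Rational(28, 3), Mul(Rational(-1, 3), I, Pow(87, Rational(1, 2)))) ≈ Add(9.3333, Mul(-3.1091, I))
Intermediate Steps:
Function('Q')(b) = Add(-7, Pow(b, Rational(3, 2))) (Function('Q')(b) = Add(-7, Mul(b, Pow(b, Rational(1, 2)))) = Add(-7, Pow(b, Rational(3, 2))))
Function('A')(o) = Rational(-2, 3) (Function('A')(o) = Add(Rational(-2, 3), Mul(Rational(1, 3), Add(o, Mul(-1, o)))) = Add(Rational(-2, 3), Mul(Rational(1, 3), 0)) = Add(Rational(-2, 3), 0) = Rational(-2, 3))
Function('j')(W) = Add(Pow(Add(-9, W), Rational(1, 2)), Mul(14, W)) (Function('j')(W) = Add(Mul(14, W), Pow(Add(-9, W), Rational(1, 2))) = Add(Pow(Add(-9, W), Rational(1, 2)), Mul(14, W)))
Mul(-1, Function('j')(Function('A')(Function('Q')(Function('x')(-5))))) = Mul(-1, Add(Pow(Add(-9, Rational(-2, 3)), Rational(1, 2)), Mul(14, Rational(-2, 3)))) = Mul(-1, Add(Pow(Rational(-29, 3), Rational(1, 2)), Rational(-28, 3))) = Mul(-1, Add(Mul(Rational(1, 3), I, Pow(87, Rational(1, 2))), Rational(-28, 3))) = Mul(-1, Add(Rational(-28, 3), Mul(Rational(1, 3), I, Pow(87, Rational(1, 2))))) = Add(Rational(28, 3), Mul(Rational(-1, 3), I, Pow(87, Rational(1, 2))))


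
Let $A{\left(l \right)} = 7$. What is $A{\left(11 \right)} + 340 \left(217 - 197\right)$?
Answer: $6807$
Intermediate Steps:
$A{\left(11 \right)} + 340 \left(217 - 197\right) = 7 + 340 \left(217 - 197\right) = 7 + 340 \cdot 20 = 7 + 6800 = 6807$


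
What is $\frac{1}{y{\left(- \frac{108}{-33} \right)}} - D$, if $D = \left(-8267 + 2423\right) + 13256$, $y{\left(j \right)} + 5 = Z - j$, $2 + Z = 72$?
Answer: $- \frac{5032737}{679} \approx -7412.0$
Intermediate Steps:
$Z = 70$ ($Z = -2 + 72 = 70$)
$y{\left(j \right)} = 65 - j$ ($y{\left(j \right)} = -5 - \left(-70 + j\right) = 65 - j$)
$D = 7412$ ($D = -5844 + 13256 = 7412$)
$\frac{1}{y{\left(- \frac{108}{-33} \right)}} - D = \frac{1}{65 - - \frac{108}{-33}} - 7412 = \frac{1}{65 - \left(-108\right) \left(- \frac{1}{33}\right)} - 7412 = \frac{1}{65 - \frac{36}{11}} - 7412 = \frac{1}{\frac{679}{11}} - 7412 = \frac{11}{679} - 7412 = - \frac{5032737}{679}$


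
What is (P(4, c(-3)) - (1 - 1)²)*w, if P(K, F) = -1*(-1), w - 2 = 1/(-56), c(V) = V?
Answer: 111/56 ≈ 1.9821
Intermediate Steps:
w = 111/56 (w = 2 + 1/(-56) = 2 - 1/56 = 111/56 ≈ 1.9821)
P(K, F) = 1
(P(4, c(-3)) - (1 - 1)²)*w = (1 - (1 - 1)²)*(111/56) = (1 - 1*0²)*(111/56) = (1 - 1*0)*(111/56) = (1 + 0)*(111/56) = 1*(111/56) = 111/56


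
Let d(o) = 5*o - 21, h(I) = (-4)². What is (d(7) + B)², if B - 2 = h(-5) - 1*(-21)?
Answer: 2809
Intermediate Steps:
h(I) = 16
d(o) = -21 + 5*o
B = 39 (B = 2 + (16 - 1*(-21)) = 2 + (16 + 21) = 2 + 37 = 39)
(d(7) + B)² = ((-21 + 5*7) + 39)² = ((-21 + 35) + 39)² = (14 + 39)² = 53² = 2809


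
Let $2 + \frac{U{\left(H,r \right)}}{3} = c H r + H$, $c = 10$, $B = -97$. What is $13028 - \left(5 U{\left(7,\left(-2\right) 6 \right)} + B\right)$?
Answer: $25650$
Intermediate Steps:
$U{\left(H,r \right)} = -6 + 3 H + 30 H r$ ($U{\left(H,r \right)} = -6 + 3 \left(10 H r + H\right) = -6 + 3 \left(H + 10 H r\right) = -6 + \left(3 H + 30 H r\right) = -6 + 3 H + 30 H r$)
$13028 - \left(5 U{\left(7,\left(-2\right) 6 \right)} + B\right) = 13028 - \left(5 \left(-6 + 3 \cdot 7 + 30 \cdot 7 \left(\left(-2\right) 6\right)\right) - 97\right) = 13028 - \left(5 \left(-6 + 21 + 30 \cdot 7 \left(-12\right)\right) - 97\right) = 13028 - \left(5 \left(-6 + 21 - 2520\right) - 97\right) = 13028 - \left(5 \left(-2505\right) - 97\right) = 13028 - \left(-12525 - 97\right) = 13028 - -12622 = 13028 + 12622 = 25650$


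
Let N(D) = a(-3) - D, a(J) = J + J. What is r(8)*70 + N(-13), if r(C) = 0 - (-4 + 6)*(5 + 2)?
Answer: -973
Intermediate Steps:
a(J) = 2*J
r(C) = -14 (r(C) = 0 - 2*7 = 0 - 1*14 = 0 - 14 = -14)
N(D) = -6 - D (N(D) = 2*(-3) - D = -6 - D)
r(8)*70 + N(-13) = -14*70 + (-6 - 1*(-13)) = -980 + (-6 + 13) = -980 + 7 = -973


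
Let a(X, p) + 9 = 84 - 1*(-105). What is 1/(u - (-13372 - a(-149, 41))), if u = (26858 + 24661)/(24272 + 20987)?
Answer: 45259/613401487 ≈ 7.3784e-5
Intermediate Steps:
a(X, p) = 180 (a(X, p) = -9 + (84 - 1*(-105)) = -9 + (84 + 105) = -9 + 189 = 180)
u = 51519/45259 ≈ 1.1383
1/(u - (-13372 - a(-149, 41))) = 1/(51519/45259 - (-13372 - 1*180)) = 1/(51519/45259 - (-13372 - 180)) = 1/(51519/45259 - 1*(-13552)) = 1/(51519/45259 + 13552) = 1/(613401487/45259) = 45259/613401487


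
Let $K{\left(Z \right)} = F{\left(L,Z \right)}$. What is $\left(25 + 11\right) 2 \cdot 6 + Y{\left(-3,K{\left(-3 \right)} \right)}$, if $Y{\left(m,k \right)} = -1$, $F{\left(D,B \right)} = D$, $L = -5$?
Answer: $431$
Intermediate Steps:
$K{\left(Z \right)} = -5$
$\left(25 + 11\right) 2 \cdot 6 + Y{\left(-3,K{\left(-3 \right)} \right)} = \left(25 + 11\right) 2 \cdot 6 - 1 = 36 \cdot 12 - 1 = 432 - 1 = 431$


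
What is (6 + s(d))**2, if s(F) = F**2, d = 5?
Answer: 961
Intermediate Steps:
(6 + s(d))**2 = (6 + 5**2)**2 = (6 + 25)**2 = 31**2 = 961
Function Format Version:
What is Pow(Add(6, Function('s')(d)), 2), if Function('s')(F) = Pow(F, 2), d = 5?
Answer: 961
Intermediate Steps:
Pow(Add(6, Function('s')(d)), 2) = Pow(Add(6, Pow(5, 2)), 2) = Pow(Add(6, 25), 2) = Pow(31, 2) = 961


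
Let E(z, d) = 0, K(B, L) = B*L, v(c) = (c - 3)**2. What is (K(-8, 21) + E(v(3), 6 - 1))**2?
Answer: 28224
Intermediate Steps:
v(c) = (-3 + c)**2
(K(-8, 21) + E(v(3), 6 - 1))**2 = (-8*21 + 0)**2 = (-168 + 0)**2 = (-168)**2 = 28224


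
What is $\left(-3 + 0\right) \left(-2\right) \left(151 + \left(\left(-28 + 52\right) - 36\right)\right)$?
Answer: $834$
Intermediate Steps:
$\left(-3 + 0\right) \left(-2\right) \left(151 + \left(\left(-28 + 52\right) - 36\right)\right) = \left(-3\right) \left(-2\right) \left(151 + \left(24 - 36\right)\right) = 6 \left(151 - 12\right) = 6 \cdot 139 = 834$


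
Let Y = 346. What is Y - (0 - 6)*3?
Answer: 364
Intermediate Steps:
Y - (0 - 6)*3 = 346 - (0 - 6)*3 = 346 - (-6)*3 = 346 - 1*(-18) = 346 + 18 = 364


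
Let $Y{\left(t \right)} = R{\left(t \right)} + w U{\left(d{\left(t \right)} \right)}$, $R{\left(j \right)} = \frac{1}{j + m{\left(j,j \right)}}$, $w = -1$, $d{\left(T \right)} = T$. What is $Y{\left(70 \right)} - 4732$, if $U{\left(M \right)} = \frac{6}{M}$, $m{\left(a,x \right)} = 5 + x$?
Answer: $- \frac{960612}{203} \approx -4732.1$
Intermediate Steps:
$R{\left(j \right)} = \frac{1}{5 + 2 j}$ ($R{\left(j \right)} = \frac{1}{j + \left(5 + j\right)} = \frac{1}{5 + 2 j}$)
$Y{\left(t \right)} = \frac{1}{5 + 2 t} - \frac{6}{t}$
$Y{\left(70 \right)} - 4732 = \frac{-30 - 770}{70 \left(5 + 2 \cdot 70\right)} - 4732 = \frac{-30 - 770}{70 \left(5 + 140\right)} - 4732 = \frac{1}{70} \cdot \frac{1}{145} \left(-800\right) - 4732 = - \frac{16}{203} - 4732 = - \frac{960612}{203}$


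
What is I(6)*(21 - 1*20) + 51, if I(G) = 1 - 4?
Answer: 48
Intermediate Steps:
I(G) = -3
I(6)*(21 - 1*20) + 51 = -3*(21 - 1*20) + 51 = -3*(21 - 20) + 51 = -3*1 + 51 = -3 + 51 = 48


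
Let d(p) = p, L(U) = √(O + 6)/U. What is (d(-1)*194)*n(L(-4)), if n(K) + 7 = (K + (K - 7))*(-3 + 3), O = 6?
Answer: 1358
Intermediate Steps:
L(U) = 2*√3/U (L(U) = √(6 + 6)/U = √12/U = (2*√3)/U = 2*√3/U)
n(K) = -7 (n(K) = -7 + (K + (K - 7))*(-3 + 3) = -7 + (K + (-7 + K))*0 = -7 + (-7 + 2*K)*0 = -7 + 0 = -7)
(d(-1)*194)*n(L(-4)) = -1*194*(-7) = -194*(-7) = 1358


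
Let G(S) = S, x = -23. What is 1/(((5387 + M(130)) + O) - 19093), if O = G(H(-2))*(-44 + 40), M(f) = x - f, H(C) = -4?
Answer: -1/13843 ≈ -7.2239e-5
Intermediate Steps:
M(f) = -23 - f
O = 16 (O = -4*(-44 + 40) = -4*(-4) = 16)
1/(((5387 + M(130)) + O) - 19093) = 1/(((5387 + (-23 - 1*130)) + 16) - 19093) = 1/(((5387 + (-23 - 130)) + 16) - 19093) = 1/(((5387 - 153) + 16) - 19093) = 1/((5234 + 16) - 19093) = 1/(5250 - 19093) = 1/(-13843) = -1/13843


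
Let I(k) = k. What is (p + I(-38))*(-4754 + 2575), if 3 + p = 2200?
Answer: -4704461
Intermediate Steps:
p = 2197 (p = -3 + 2200 = 2197)
(p + I(-38))*(-4754 + 2575) = (2197 - 38)*(-4754 + 2575) = 2159*(-2179) = -4704461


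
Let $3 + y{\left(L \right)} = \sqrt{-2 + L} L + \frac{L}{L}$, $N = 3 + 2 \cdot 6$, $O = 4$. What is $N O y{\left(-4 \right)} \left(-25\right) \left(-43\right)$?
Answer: $-129000 - 258000 i \sqrt{6} \approx -1.29 \cdot 10^{5} - 6.3197 \cdot 10^{5} i$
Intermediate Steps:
$N = 15$ ($N = 3 + 12 = 15$)
$y{\left(L \right)} = -2 + L \sqrt{-2 + L}$ ($y{\left(L \right)} = -3 + \left(\sqrt{-2 + L} L + \frac{L}{L}\right) = -3 + \left(L \sqrt{-2 + L} + 1\right) = -3 + \left(1 + L \sqrt{-2 + L}\right) = -2 + L \sqrt{-2 + L}$)
$N O y{\left(-4 \right)} \left(-25\right) \left(-43\right) = 15 \cdot 4 \left(-2 - 4 \sqrt{-2 - 4}\right) \left(-25\right) \left(-43\right) = 60 \left(-2 - 4 \sqrt{-6}\right) \left(-25\right) \left(-43\right) = 60 \left(-2 - 4 i \sqrt{6}\right) \left(-25\right) \left(-43\right) = \left(-120 - 240 i \sqrt{6}\right) \left(-25\right) \left(-43\right) = \left(3000 + 6000 i \sqrt{6}\right) \left(-43\right) = -129000 - 258000 i \sqrt{6}$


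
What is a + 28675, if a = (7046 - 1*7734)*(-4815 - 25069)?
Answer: 20588867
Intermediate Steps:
a = 20560192 (a = (7046 - 7734)*(-29884) = -688*(-29884) = 20560192)
a + 28675 = 20560192 + 28675 = 20588867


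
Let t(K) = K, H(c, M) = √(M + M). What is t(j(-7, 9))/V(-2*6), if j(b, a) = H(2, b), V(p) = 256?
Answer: I*√14/256 ≈ 0.014616*I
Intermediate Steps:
H(c, M) = √2*√M (H(c, M) = √(2*M) = √2*√M)
j(b, a) = √2*√b
t(j(-7, 9))/V(-2*6) = (√2*√(-7))/256 = (√2*(I*√7))*(1/256) = (I*√14)*(1/256) = I*√14/256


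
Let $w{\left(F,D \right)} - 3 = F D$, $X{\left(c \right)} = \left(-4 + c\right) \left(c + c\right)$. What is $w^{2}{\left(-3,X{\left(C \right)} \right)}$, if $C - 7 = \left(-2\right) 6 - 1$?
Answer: $127449$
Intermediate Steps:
$C = -6$ ($C = 7 - 13 = -6$)
$X{\left(c \right)} = 2 c \left(-4 + c\right)$ ($X{\left(c \right)} = \left(-4 + c\right) 2 c = 2 c \left(-4 + c\right)$)
$w{\left(F,D \right)} = 3 + D F$ ($w{\left(F,D \right)} = 3 + F D = 3 + D F$)
$w^{2}{\left(-3,X{\left(C \right)} \right)} = \left(3 + 2 \left(-6\right) \left(-4 - 6\right) \left(-3\right)\right)^{2} = \left(3 + 2 \left(-6\right) \left(-10\right) \left(-3\right)\right)^{2} = \left(3 + 120 \left(-3\right)\right)^{2} = \left(3 - 360\right)^{2} = \left(-357\right)^{2} = 127449$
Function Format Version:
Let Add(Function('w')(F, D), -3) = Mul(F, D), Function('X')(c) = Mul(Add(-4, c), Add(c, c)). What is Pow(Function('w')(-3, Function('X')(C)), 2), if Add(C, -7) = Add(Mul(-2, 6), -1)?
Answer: 127449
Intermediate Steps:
C = -6 (C = Add(7, Add(Mul(-2, 6), -1)) = Add(7, Add(-12, -1)) = Add(7, -13) = -6)
Function('X')(c) = Mul(2, c, Add(-4, c)) (Function('X')(c) = Mul(Add(-4, c), Mul(2, c)) = Mul(2, c, Add(-4, c)))
Function('w')(F, D) = Add(3, Mul(D, F)) (Function('w')(F, D) = Add(3, Mul(F, D)) = Add(3, Mul(D, F)))
Pow(Function('w')(-3, Function('X')(C)), 2) = Pow(Add(3, Mul(Mul(2, -6, Add(-4, -6)), -3)), 2) = Pow(Add(3, Mul(Mul(2, -6, -10), -3)), 2) = Pow(Add(3, Mul(120, -3)), 2) = Pow(Add(3, -360), 2) = Pow(-357, 2) = 127449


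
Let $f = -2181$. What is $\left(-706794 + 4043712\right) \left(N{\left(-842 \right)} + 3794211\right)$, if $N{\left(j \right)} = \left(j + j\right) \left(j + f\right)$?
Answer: $29648326225674$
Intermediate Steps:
$N{\left(j \right)} = 2 j \left(-2181 + j\right)$ ($N{\left(j \right)} = \left(j + j\right) \left(j - 2181\right) = 2 j \left(-2181 + j\right)$)
$\left(-706794 + 4043712\right) \left(N{\left(-842 \right)} + 3794211\right) = \left(-706794 + 4043712\right) \left(2 \left(-842\right) \left(-2181 - 842\right) + 3794211\right) = 3336918 \left(2 \left(-842\right) \left(-3023\right) + 3794211\right) = 3336918 \left(5090732 + 3794211\right) = 3336918 \cdot 8884943 = 29648326225674$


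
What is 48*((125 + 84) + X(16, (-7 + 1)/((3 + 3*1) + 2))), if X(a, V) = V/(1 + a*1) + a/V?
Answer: 153100/17 ≈ 9005.9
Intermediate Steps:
X(a, V) = V/(1 + a) + a/V
48*((125 + 84) + X(16, (-7 + 1)/((3 + 3*1) + 2))) = 48*((125 + 84) + (16 + ((-7 + 1)/((3 + 3*1) + 2))² + 16²)/((((-7 + 1)/((3 + 3*1) + 2)))*(1 + 16))) = 48*(209 + (16 + (-6/((3 + 3) + 2))² + 256)/(-6/((3 + 3) + 2)*17)) = 48*(209 + (1/17)*(16 + (-6/(6 + 2))² + 256)/(-6/(6 + 2))) = 48*(209 + (1/17)*(16 + (-6/8)² + 256)/(-6/8)) = 48*(209 + (1/17)*(16 + (-6*⅛)² + 256)/(-6*⅛)) = 48*(209 + (1/17)*(16 + (-¾)² + 256)/(-¾)) = 48*(209 - 4/3*1/17*(16 + 9/16 + 256)) = 48*(209 - 4/3*1/17*4361/16) = 48*(209 - 4361/204) = 48*(38275/204) = 153100/17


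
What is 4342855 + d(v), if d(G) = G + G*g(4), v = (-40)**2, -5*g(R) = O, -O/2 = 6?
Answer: 4348295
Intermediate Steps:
O = -12 (O = -2*6 = -12)
g(R) = 12/5 (g(R) = -1/5*(-12) = 12/5)
v = 1600
d(G) = 17*G/5 (d(G) = G + G*(12/5) = G + 12*G/5 = 17*G/5)
4342855 + d(v) = 4342855 + (17/5)*1600 = 4342855 + 5440 = 4348295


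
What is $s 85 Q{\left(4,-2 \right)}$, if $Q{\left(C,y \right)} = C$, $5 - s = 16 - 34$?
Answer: $7820$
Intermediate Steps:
$s = 23$ ($s = 5 - \left(16 - 34\right) = 5 - -18 = 5 + 18 = 23$)
$s 85 Q{\left(4,-2 \right)} = 23 \cdot 85 \cdot 4 = 1955 \cdot 4 = 7820$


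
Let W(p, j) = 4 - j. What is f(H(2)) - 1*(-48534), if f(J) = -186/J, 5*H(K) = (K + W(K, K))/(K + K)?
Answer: 47604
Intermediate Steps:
H(K) = 2/(5*K) (H(K) = ((K + (4 - K))/(K + K))/5 = (4/((2*K)))/5 = (4*(1/(2*K)))/5 = (2/K)/5 = 2/(5*K))
f(H(2)) - 1*(-48534) = -186/((⅖)/2) - 1*(-48534) = -186/((⅖)*(½)) + 48534 = -186/⅕ + 48534 = -186*5 + 48534 = -930 + 48534 = 47604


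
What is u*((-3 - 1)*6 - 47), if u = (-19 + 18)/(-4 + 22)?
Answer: 71/18 ≈ 3.9444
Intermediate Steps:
u = -1/18 ≈ -0.055556
u*((-3 - 1)*6 - 47) = -((-3 - 1)*6 - 47)/18 = -(-4*6 - 47)/18 = -(-24 - 47)/18 = -1/18*(-71) = 71/18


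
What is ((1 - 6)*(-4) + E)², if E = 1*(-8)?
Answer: 144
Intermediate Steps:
E = -8
((1 - 6)*(-4) + E)² = ((1 - 6)*(-4) - 8)² = (-5*(-4) - 8)² = (20 - 8)² = 12² = 144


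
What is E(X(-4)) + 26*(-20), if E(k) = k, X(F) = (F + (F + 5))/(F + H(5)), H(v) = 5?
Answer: -523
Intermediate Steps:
X(F) = (5 + 2*F)/(5 + F) (X(F) = (F + (F + 5))/(F + 5) = (F + (5 + F))/(5 + F) = (5 + 2*F)/(5 + F))
E(X(-4)) + 26*(-20) = (5 + 2*(-4))/(5 - 4) + 26*(-20) = (5 - 8)/1 - 520 = 1*(-3) - 520 = -3 - 520 = -523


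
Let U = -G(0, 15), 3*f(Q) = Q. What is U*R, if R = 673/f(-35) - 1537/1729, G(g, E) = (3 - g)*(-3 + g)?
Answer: -4557402/8645 ≈ -527.17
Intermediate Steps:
f(Q) = Q/3
G(g, E) = (-3 + g)*(3 - g)
R = -506378/8645 (R = 673/(((⅓)*(-35))) - 1537/1729 = 673/(-35/3) - 1537*1/1729 = 673*(-3/35) - 1537/1729 = -2019/35 - 1537/1729 = -506378/8645 ≈ -58.575)
U = 9 (U = -(-9 - 1*0² + 6*0) = -(-9 - 1*0 + 0) = -(-9 + 0 + 0) = -1*(-9) = 9)
U*R = 9*(-506378/8645) = -4557402/8645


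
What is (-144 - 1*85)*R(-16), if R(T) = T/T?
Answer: -229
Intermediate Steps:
R(T) = 1
(-144 - 1*85)*R(-16) = (-144 - 1*85)*1 = (-144 - 85)*1 = -229*1 = -229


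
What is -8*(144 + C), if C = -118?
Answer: -208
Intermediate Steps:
-8*(144 + C) = -8*(144 - 118) = -8*26 = -208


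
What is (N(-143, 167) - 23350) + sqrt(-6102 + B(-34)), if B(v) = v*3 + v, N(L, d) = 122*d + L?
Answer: -3119 + I*sqrt(6238) ≈ -3119.0 + 78.981*I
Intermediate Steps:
N(L, d) = L + 122*d
B(v) = 4*v (B(v) = 3*v + v = 4*v)
(N(-143, 167) - 23350) + sqrt(-6102 + B(-34)) = ((-143 + 122*167) - 23350) + sqrt(-6102 + 4*(-34)) = ((-143 + 20374) - 23350) + sqrt(-6102 - 136) = (20231 - 23350) + sqrt(-6238) = -3119 + I*sqrt(6238)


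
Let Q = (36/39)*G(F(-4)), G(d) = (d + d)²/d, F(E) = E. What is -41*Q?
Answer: 7872/13 ≈ 605.54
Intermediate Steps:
G(d) = 4*d (G(d) = (2*d)²/d = (4*d²)/d = 4*d)
Q = -192/13 (Q = (36/39)*(4*(-4)) = (36*(1/39))*(-16) = (12/13)*(-16) = -192/13 ≈ -14.769)
-41*Q = -41*(-192/13) = 7872/13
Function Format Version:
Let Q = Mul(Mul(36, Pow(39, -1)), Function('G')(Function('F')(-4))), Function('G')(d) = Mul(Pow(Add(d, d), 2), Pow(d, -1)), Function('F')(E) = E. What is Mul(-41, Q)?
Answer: Rational(7872, 13) ≈ 605.54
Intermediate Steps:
Function('G')(d) = Mul(4, d) (Function('G')(d) = Mul(Pow(Mul(2, d), 2), Pow(d, -1)) = Mul(Mul(4, Pow(d, 2)), Pow(d, -1)) = Mul(4, d))
Q = Rational(-192, 13) (Q = Mul(Mul(36, Pow(39, -1)), Mul(4, -4)) = Mul(Mul(36, Rational(1, 39)), -16) = Mul(Rational(12, 13), -16) = Rational(-192, 13) ≈ -14.769)
Mul(-41, Q) = Mul(-41, Rational(-192, 13)) = Rational(7872, 13)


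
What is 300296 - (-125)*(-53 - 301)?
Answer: 256046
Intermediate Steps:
300296 - (-125)*(-53 - 301) = 300296 - (-125)*(-354) = 300296 - 1*44250 = 300296 - 44250 = 256046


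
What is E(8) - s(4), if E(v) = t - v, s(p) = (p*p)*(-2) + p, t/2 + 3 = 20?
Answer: 54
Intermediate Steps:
t = 34 (t = -6 + 2*20 = -6 + 40 = 34)
s(p) = p - 2*p² (s(p) = p²*(-2) + p = -2*p² + p = p - 2*p²)
E(v) = 34 - v
E(8) - s(4) = (34 - 1*8) - 4*(1 - 2*4) = (34 - 8) - 4*(1 - 8) = 26 - 4*(-7) = 26 - 1*(-28) = 26 + 28 = 54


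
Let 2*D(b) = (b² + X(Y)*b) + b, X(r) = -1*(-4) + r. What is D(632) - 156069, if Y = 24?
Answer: 52807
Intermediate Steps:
X(r) = 4 + r
D(b) = b²/2 + 29*b/2 (D(b) = ((b² + (4 + 24)*b) + b)/2 = ((b² + 28*b) + b)/2 = (b² + 29*b)/2 = b²/2 + 29*b/2)
D(632) - 156069 = (½)*632*(29 + 632) - 156069 = (½)*632*661 - 156069 = 208876 - 156069 = 52807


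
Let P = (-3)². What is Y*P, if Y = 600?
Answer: 5400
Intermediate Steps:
P = 9
Y*P = 600*9 = 5400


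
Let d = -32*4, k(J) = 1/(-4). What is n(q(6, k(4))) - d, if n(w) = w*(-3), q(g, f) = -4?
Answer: 140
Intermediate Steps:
k(J) = -¼
d = -128
n(w) = -3*w
n(q(6, k(4))) - d = -3*(-4) - 1*(-128) = 12 + 128 = 140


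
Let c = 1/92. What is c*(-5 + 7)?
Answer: 1/46 ≈ 0.021739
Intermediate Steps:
c = 1/92 ≈ 0.010870
c*(-5 + 7) = (-5 + 7)/92 = (1/92)*2 = 1/46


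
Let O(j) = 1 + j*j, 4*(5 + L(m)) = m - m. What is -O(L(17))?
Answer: -26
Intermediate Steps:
L(m) = -5 (L(m) = -5 + (m - m)/4 = -5 + (¼)*0 = -5 + 0 = -5)
O(j) = 1 + j²
-O(L(17)) = -(1 + (-5)²) = -(1 + 25) = -1*26 = -26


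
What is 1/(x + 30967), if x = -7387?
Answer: 1/23580 ≈ 4.2409e-5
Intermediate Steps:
1/(x + 30967) = 1/(-7387 + 30967) = 1/23580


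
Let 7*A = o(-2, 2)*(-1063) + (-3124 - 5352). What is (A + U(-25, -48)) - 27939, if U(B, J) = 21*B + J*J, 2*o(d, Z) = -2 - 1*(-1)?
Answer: -382129/14 ≈ -27295.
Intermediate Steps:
o(d, Z) = -½ (o(d, Z) = (-2 - 1*(-1))/2 = (-2 + 1)/2 = (½)*(-1) = -½)
U(B, J) = J² + 21*B (U(B, J) = 21*B + J² = J² + 21*B)
A = -15889/14 (A = (-½*(-1063) + (-3124 - 5352))/7 = (1063/2 - 8476)/7 = (⅐)*(-15889/2) = -15889/14 ≈ -1134.9)
(A + U(-25, -48)) - 27939 = (-15889/14 + ((-48)² + 21*(-25))) - 27939 = (-15889/14 + (2304 - 525)) - 27939 = (-15889/14 + 1779) - 27939 = 9017/14 - 27939 = -382129/14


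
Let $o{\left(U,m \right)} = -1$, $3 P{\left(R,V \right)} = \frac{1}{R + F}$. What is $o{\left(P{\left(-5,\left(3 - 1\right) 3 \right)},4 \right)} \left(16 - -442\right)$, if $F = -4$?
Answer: $-458$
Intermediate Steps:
$P{\left(R,V \right)} = \frac{1}{3 \left(-4 + R\right)}$ ($P{\left(R,V \right)} = \frac{1}{3 \left(R - 4\right)} = \frac{1}{3 \left(-4 + R\right)}$)
$o{\left(P{\left(-5,\left(3 - 1\right) 3 \right)},4 \right)} \left(16 - -442\right) = - (16 - -442) = - (16 + 442) = \left(-1\right) 458 = -458$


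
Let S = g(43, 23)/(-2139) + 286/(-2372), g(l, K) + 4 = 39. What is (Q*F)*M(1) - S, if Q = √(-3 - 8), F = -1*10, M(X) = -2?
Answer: 347387/2536854 + 20*I*√11 ≈ 0.13694 + 66.333*I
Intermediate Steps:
F = -10
g(l, K) = 35 (g(l, K) = -4 + 39 = 35)
Q = I*√11 (Q = √(-11) = I*√11 ≈ 3.3166*I)
S = -347387/2536854 (S = 35/(-2139) + 286/(-2372) = 35*(-1/2139) + 286*(-1/2372) = -35/2139 - 143/1186 = -347387/2536854 ≈ -0.13694)
(Q*F)*M(1) - S = ((I*√11)*(-10))*(-2) - 1*(-347387/2536854) = -10*I*√11*(-2) + 347387/2536854 = 20*I*√11 + 347387/2536854 = 347387/2536854 + 20*I*√11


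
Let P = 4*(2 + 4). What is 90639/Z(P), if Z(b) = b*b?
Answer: 10071/64 ≈ 157.36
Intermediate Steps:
P = 24 (P = 4*6 = 24)
Z(b) = b²
90639/Z(P) = 90639/(24²) = 90639/576 = 90639*(1/576) = 10071/64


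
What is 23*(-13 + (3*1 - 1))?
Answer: -253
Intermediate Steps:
23*(-13 + (3*1 - 1)) = 23*(-13 + (3 - 1)) = 23*(-13 + 2) = 23*(-11) = -253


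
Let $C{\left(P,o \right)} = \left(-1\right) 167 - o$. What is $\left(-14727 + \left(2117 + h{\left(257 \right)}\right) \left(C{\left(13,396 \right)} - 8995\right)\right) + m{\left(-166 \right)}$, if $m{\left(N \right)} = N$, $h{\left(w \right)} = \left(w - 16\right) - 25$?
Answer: $-22313707$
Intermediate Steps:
$h{\left(w \right)} = -41 + w$ ($h{\left(w \right)} = \left(-16 + w\right) - 25 = -41 + w$)
$C{\left(P,o \right)} = -167 - o$
$\left(-14727 + \left(2117 + h{\left(257 \right)}\right) \left(C{\left(13,396 \right)} - 8995\right)\right) + m{\left(-166 \right)} = \left(-14727 + \left(2117 + \left(-41 + 257\right)\right) \left(\left(-167 - 396\right) - 8995\right)\right) - 166 = \left(-14727 + \left(2117 + 216\right) \left(\left(-167 - 396\right) - 8995\right)\right) - 166 = \left(-14727 + 2333 \left(-563 - 8995\right)\right) - 166 = \left(-14727 + 2333 \left(-9558\right)\right) - 166 = \left(-14727 - 22298814\right) - 166 = -22313541 - 166 = -22313707$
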